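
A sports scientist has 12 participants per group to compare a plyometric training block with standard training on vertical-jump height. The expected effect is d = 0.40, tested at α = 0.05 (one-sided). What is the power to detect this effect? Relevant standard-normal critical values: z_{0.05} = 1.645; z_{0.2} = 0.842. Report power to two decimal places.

For two equal groups, power = Φ(d·√(n/2) − z_{α}).
d·√(n/2) = 0.40 × √(12/2) = 0.40 × 2.449 = 0.980.
z_β = 0.980 − 1.645 = -0.665.
Power = Φ(-0.665) = 0.253.

power ≈ 0.25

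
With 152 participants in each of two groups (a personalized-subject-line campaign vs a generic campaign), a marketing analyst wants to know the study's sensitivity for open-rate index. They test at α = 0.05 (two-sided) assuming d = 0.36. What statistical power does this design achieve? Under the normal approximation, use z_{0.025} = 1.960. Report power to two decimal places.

For two equal groups, power = Φ(d·√(n/2) − z_{α/2}).
d·√(n/2) = 0.36 × √(152/2) = 0.36 × 8.718 = 3.138.
z_β = 3.138 − 1.960 = 1.178.
Power = Φ(1.178) = 0.881.

power ≈ 0.88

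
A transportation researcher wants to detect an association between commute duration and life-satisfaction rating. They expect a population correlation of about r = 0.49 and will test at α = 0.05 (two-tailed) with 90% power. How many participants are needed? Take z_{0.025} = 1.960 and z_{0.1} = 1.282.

n = 40

Fisher's z: C = ½·ln((1+r)/(1−r)) = ½·ln(2.9216) = 0.5361.
n = ((z_{α/2} + z_β)/C)² + 3.
(1.960 + 1.282) / 0.5361 = 3.242 / 0.5361 = 6.047.
n = 6.047² + 3 = 36.57 + 3 = 39.6.
Round up.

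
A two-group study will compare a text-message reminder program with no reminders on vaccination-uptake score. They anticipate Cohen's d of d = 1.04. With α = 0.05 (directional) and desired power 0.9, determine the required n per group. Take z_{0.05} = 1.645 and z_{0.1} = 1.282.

For two independent groups with equal n: n = 2·((z_{α} + z_β) / d)².
z_{α} + z_β = 1.645 + 1.282 = 2.927.
n = 2 × (2.927 / 1.04)² = 2 × 2.814² = 2 × 7.92 = 15.8.
Round up to the next whole participant.

n = 16 per group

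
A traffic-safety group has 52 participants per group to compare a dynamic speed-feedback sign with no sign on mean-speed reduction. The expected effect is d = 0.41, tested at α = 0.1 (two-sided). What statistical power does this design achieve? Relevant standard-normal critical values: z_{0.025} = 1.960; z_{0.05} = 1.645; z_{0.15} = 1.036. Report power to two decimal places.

power ≈ 0.67

For two equal groups, power = Φ(d·√(n/2) − z_{α/2}).
d·√(n/2) = 0.41 × √(52/2) = 0.41 × 5.099 = 2.091.
z_β = 2.091 − 1.645 = 0.446.
Power = Φ(0.446) = 0.672.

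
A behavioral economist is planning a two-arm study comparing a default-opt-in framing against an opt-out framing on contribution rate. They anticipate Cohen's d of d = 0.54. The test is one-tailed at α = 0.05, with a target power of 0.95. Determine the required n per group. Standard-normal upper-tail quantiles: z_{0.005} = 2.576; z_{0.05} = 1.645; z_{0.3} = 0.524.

For two independent groups with equal n: n = 2·((z_{α} + z_β) / d)².
z_{α} + z_β = 1.645 + 1.645 = 3.290.
n = 2 × (3.290 / 0.54)² = 2 × 6.093² = 2 × 37.12 = 74.2.
Round up to the next whole participant.

n = 75 per group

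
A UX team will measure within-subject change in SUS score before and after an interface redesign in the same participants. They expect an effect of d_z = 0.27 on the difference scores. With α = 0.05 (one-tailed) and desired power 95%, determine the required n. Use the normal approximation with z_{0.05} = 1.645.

For a paired (one-sample on differences) test: n = ((z_{α} + z_β) / d)².
z_{α} + z_β = 1.645 + 1.645 = 3.290.
n = (3.290 / 0.27)² = 12.185² = 148.48.
Round up.

n = 149 pairs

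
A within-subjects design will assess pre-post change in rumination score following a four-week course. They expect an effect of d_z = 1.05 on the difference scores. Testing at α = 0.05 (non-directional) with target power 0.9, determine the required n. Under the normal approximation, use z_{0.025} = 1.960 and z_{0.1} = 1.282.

For a paired (one-sample on differences) test: n = ((z_{α/2} + z_β) / d)².
z_{α/2} + z_β = 1.960 + 1.282 = 3.242.
n = (3.242 / 1.05)² = 3.088² = 9.53.
Round up.

n = 10 pairs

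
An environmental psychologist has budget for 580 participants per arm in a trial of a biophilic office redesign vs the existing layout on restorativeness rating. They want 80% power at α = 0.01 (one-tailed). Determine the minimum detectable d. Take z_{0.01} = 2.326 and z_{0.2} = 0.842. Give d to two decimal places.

For two independent groups of n = 580 each: d_min = (z_{α} + z_β)·√(2/n).
z-sum = 2.326 + 0.842 = 3.168.
d_min = 3.168 × √(2/580) = 3.168 × 0.0587 = 0.186.

d_min ≈ 0.19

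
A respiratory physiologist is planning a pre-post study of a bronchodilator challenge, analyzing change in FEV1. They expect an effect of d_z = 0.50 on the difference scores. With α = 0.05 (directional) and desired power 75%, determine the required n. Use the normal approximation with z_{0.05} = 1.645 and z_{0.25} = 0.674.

For a paired (one-sample on differences) test: n = ((z_{α} + z_β) / d)².
z_{α} + z_β = 1.645 + 0.674 = 2.319.
n = (2.319 / 0.50)² = 4.638² = 21.51.
Round up.

n = 22 pairs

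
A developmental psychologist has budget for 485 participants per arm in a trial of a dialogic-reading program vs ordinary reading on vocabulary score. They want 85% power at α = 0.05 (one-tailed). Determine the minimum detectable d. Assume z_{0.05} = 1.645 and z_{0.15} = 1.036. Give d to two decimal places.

d_min ≈ 0.17

For two independent groups of n = 485 each: d_min = (z_{α} + z_β)·√(2/n).
z-sum = 1.645 + 1.036 = 2.681.
d_min = 2.681 × √(2/485) = 2.681 × 0.0642 = 0.172.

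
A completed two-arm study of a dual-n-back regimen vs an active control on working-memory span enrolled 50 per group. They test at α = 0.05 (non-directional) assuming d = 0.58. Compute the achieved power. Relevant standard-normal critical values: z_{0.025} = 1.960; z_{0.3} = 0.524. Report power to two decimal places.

For two equal groups, power = Φ(d·√(n/2) − z_{α/2}).
d·√(n/2) = 0.58 × √(50/2) = 0.58 × 5.000 = 2.900.
z_β = 2.900 − 1.960 = 0.940.
Power = Φ(0.940) = 0.826.

power ≈ 0.83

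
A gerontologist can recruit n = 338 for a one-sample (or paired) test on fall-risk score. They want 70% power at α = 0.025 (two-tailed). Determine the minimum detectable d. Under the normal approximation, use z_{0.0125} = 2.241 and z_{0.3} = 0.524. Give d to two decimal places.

d_min ≈ 0.15

For a single sample (or paired design) of n = 338: d_min = (z_{α/2} + z_β)/√n.
z-sum = 2.241 + 0.524 = 2.765.
d_min = 2.765 / √338 = 2.765 / 18.385 = 0.150.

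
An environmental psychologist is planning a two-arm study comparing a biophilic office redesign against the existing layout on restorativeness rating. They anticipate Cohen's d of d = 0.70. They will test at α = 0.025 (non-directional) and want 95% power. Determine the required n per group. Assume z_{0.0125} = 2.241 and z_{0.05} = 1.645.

n = 62 per group

For two independent groups with equal n: n = 2·((z_{α/2} + z_β) / d)².
z_{α/2} + z_β = 2.241 + 1.645 = 3.886.
n = 2 × (3.886 / 0.70)² = 2 × 5.551² = 2 × 30.82 = 61.6.
Round up to the next whole participant.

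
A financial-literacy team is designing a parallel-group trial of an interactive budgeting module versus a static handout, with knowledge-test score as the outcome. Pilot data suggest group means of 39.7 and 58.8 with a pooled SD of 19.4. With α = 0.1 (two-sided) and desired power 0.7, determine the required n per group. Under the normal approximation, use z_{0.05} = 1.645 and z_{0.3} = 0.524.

Cohen's d = |M₁ − M₂| / SD_pooled = |39.7 − 58.8| / 19.4 = 19.1 / 19.4 = 0.985.
For two independent groups with equal n: n = 2·((z_{α/2} + z_β) / d)².
z_{α/2} + z_β = 1.645 + 0.524 = 2.169.
n = 2 × (2.169 / 0.985)² = 2 × 2.202² = 2 × 4.85 = 9.7.
Round up to the next whole participant.

n = 10 per group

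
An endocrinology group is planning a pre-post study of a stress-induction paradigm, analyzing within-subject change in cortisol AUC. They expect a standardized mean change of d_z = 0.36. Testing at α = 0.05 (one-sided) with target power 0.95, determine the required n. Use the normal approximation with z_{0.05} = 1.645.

For a paired (one-sample on differences) test: n = ((z_{α} + z_β) / d)².
z_{α} + z_β = 1.645 + 1.645 = 3.290.
n = (3.290 / 0.36)² = 9.139² = 83.52.
Round up.

n = 84 pairs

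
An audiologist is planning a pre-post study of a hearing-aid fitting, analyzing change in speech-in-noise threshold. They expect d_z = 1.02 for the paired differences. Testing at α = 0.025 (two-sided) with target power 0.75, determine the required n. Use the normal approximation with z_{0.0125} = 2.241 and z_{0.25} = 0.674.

For a paired (one-sample on differences) test: n = ((z_{α/2} + z_β) / d)².
z_{α/2} + z_β = 2.241 + 0.674 = 2.915.
n = (2.915 / 1.02)² = 2.858² = 8.17.
Round up.

n = 9 pairs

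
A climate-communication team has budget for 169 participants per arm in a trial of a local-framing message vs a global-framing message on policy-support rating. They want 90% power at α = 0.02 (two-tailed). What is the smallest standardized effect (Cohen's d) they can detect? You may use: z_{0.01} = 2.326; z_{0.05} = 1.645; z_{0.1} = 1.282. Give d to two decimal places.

For two independent groups of n = 169 each: d_min = (z_{α/2} + z_β)·√(2/n).
z-sum = 2.326 + 1.282 = 3.608.
d_min = 3.608 × √(2/169) = 3.608 × 0.1088 = 0.392.

d_min ≈ 0.39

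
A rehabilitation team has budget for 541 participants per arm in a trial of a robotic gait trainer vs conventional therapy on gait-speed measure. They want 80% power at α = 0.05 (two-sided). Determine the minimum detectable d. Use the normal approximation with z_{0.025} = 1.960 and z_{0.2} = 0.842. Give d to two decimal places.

d_min ≈ 0.17

For two independent groups of n = 541 each: d_min = (z_{α/2} + z_β)·√(2/n).
z-sum = 1.960 + 0.842 = 2.802.
d_min = 2.802 × √(2/541) = 2.802 × 0.0608 = 0.170.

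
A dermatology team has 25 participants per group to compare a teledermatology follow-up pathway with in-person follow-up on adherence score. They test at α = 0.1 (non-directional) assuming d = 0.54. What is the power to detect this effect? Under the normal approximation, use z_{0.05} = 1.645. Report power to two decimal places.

For two equal groups, power = Φ(d·√(n/2) − z_{α/2}).
d·√(n/2) = 0.54 × √(25/2) = 0.54 × 3.536 = 1.909.
z_β = 1.909 − 1.645 = 0.264.
Power = Φ(0.264) = 0.604.

power ≈ 0.60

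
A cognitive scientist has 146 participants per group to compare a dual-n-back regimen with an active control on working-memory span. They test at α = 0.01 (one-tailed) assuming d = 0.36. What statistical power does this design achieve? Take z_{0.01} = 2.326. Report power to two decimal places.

For two equal groups, power = Φ(d·√(n/2) − z_{α}).
d·√(n/2) = 0.36 × √(146/2) = 0.36 × 8.544 = 3.076.
z_β = 3.076 − 2.326 = 0.750.
Power = Φ(0.750) = 0.773.

power ≈ 0.77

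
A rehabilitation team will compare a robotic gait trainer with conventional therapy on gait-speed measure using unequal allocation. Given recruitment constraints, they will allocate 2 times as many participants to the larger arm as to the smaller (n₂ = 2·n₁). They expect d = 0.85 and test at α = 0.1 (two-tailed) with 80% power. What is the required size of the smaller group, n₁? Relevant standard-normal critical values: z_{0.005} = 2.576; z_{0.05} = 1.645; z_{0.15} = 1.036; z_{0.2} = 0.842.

n₁ = 13

With allocation ratio k = n₂/n₁ = 2, Var(x̄₁−x̄₂) = σ²(1/n₁ + 1/(k·n₁)) = σ²·(k+1)/(k·n₁).
So n₁ = (1 + 1/k)·((z_{α/2} + z_β)/d)² = 1.500 × (2.487/0.85)².
n₁ = 1.500 × 8.56 = 12.8.
Round up: n₁ = 13, giving n₂ = 2 × 13 = 26.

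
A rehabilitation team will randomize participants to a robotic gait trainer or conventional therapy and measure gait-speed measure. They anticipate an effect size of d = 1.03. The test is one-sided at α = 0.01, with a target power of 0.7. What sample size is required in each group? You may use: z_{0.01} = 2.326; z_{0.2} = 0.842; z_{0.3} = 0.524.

For two independent groups with equal n: n = 2·((z_{α} + z_β) / d)².
z_{α} + z_β = 2.326 + 0.524 = 2.850.
n = 2 × (2.850 / 1.03)² = 2 × 2.767² = 2 × 7.66 = 15.3.
Round up to the next whole participant.

n = 16 per group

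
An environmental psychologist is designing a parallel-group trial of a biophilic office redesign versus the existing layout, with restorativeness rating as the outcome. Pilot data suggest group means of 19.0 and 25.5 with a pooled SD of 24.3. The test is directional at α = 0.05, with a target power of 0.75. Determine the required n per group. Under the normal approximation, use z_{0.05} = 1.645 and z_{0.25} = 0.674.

n = 151 per group

Cohen's d = |M₁ − M₂| / SD_pooled = |19.0 − 25.5| / 24.3 = 6.5 / 24.3 = 0.267.
For two independent groups with equal n: n = 2·((z_{α} + z_β) / d)².
z_{α} + z_β = 1.645 + 0.674 = 2.319.
n = 2 × (2.319 / 0.267)² = 2 × 8.685² = 2 × 75.44 = 150.9.
Round up to the next whole participant.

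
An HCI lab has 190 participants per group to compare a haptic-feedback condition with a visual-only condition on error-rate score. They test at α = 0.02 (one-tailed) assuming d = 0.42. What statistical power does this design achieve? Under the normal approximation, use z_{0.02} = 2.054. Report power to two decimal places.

For two equal groups, power = Φ(d·√(n/2) − z_{α}).
d·√(n/2) = 0.42 × √(190/2) = 0.42 × 9.747 = 4.094.
z_β = 4.094 − 2.054 = 2.040.
Power = Φ(2.040) = 0.979.

power ≈ 0.98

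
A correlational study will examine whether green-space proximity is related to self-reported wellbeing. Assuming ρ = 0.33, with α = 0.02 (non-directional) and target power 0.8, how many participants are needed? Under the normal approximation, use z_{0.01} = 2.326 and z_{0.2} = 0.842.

n = 89

Fisher's z: C = ½·ln((1+r)/(1−r)) = ½·ln(1.9851) = 0.3428.
n = ((z_{α/2} + z_β)/C)² + 3.
(2.326 + 0.842) / 0.3428 = 3.168 / 0.3428 = 9.242.
n = 9.242² + 3 = 85.41 + 3 = 88.4.
Round up.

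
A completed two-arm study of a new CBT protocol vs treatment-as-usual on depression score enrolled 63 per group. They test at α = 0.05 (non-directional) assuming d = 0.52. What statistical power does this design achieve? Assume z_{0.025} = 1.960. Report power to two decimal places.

power ≈ 0.83

For two equal groups, power = Φ(d·√(n/2) − z_{α/2}).
d·√(n/2) = 0.52 × √(63/2) = 0.52 × 5.612 = 2.918.
z_β = 2.918 − 1.960 = 0.958.
Power = Φ(0.958) = 0.831.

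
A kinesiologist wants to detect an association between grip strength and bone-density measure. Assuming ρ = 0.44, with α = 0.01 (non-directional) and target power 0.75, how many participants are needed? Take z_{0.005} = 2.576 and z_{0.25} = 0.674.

n = 51

Fisher's z: C = ½·ln((1+r)/(1−r)) = ½·ln(2.5714) = 0.4722.
n = ((z_{α/2} + z_β)/C)² + 3.
(2.576 + 0.674) / 0.4722 = 3.250 / 0.4722 = 6.883.
n = 6.883² + 3 = 47.37 + 3 = 50.4.
Round up.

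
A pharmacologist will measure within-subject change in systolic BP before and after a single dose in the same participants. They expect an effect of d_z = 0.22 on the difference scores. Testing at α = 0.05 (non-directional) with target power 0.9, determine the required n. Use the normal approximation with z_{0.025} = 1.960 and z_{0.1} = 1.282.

n = 218 pairs

For a paired (one-sample on differences) test: n = ((z_{α/2} + z_β) / d)².
z_{α/2} + z_β = 1.960 + 1.282 = 3.242.
n = (3.242 / 0.22)² = 14.736² = 217.16.
Round up.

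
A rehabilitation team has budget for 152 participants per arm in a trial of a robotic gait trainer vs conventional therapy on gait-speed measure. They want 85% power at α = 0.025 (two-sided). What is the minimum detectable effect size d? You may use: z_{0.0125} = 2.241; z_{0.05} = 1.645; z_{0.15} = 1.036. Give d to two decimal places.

d_min ≈ 0.38

For two independent groups of n = 152 each: d_min = (z_{α/2} + z_β)·√(2/n).
z-sum = 2.241 + 1.036 = 3.277.
d_min = 3.277 × √(2/152) = 3.277 × 0.1147 = 0.376.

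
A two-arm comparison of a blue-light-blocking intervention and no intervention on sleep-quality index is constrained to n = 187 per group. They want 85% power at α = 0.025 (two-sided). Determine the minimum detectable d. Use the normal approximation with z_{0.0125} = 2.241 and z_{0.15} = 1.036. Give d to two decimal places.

For two independent groups of n = 187 each: d_min = (z_{α/2} + z_β)·√(2/n).
z-sum = 2.241 + 1.036 = 3.277.
d_min = 3.277 × √(2/187) = 3.277 × 0.1034 = 0.339.

d_min ≈ 0.34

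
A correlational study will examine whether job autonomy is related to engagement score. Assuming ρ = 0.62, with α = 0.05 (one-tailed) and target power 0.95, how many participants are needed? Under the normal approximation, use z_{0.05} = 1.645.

Fisher's z: C = ½·ln((1+r)/(1−r)) = ½·ln(4.2632) = 0.7250.
n = ((z_{α} + z_β)/C)² + 3.
(1.645 + 1.645) / 0.7250 = 3.290 / 0.7250 = 4.538.
n = 4.538² + 3 = 20.59 + 3 = 23.6.
Round up.

n = 24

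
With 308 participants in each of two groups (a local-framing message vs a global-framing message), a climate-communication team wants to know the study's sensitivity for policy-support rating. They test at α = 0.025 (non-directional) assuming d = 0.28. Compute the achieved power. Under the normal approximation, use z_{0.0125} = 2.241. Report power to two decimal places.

power ≈ 0.89

For two equal groups, power = Φ(d·√(n/2) − z_{α/2}).
d·√(n/2) = 0.28 × √(308/2) = 0.28 × 12.410 = 3.475.
z_β = 3.475 − 2.241 = 1.234.
Power = Φ(1.234) = 0.891.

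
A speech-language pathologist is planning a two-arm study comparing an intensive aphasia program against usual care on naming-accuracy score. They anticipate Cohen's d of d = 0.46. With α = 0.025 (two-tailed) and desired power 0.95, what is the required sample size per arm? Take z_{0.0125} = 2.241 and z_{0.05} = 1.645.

n = 143 per group

For two independent groups with equal n: n = 2·((z_{α/2} + z_β) / d)².
z_{α/2} + z_β = 2.241 + 1.645 = 3.886.
n = 2 × (3.886 / 0.46)² = 2 × 8.448² = 2 × 71.37 = 142.7.
Round up to the next whole participant.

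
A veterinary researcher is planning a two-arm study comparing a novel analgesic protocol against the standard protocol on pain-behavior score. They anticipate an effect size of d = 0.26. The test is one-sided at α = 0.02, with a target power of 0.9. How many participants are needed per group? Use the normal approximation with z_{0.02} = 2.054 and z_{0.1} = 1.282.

For two independent groups with equal n: n = 2·((z_{α} + z_β) / d)².
z_{α} + z_β = 2.054 + 1.282 = 3.336.
n = 2 × (3.336 / 0.26)² = 2 × 12.831² = 2 × 164.63 = 329.3.
Round up to the next whole participant.

n = 330 per group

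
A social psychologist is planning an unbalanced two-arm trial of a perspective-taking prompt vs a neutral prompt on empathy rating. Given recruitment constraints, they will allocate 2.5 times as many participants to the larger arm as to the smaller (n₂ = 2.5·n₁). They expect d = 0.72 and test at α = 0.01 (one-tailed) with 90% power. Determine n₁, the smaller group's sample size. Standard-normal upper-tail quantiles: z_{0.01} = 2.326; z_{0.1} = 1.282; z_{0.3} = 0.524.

With allocation ratio k = n₂/n₁ = 2.5, Var(x̄₁−x̄₂) = σ²(1/n₁ + 1/(k·n₁)) = σ²·(k+1)/(k·n₁).
So n₁ = (1 + 1/k)·((z_{α} + z_β)/d)² = 1.400 × (3.608/0.72)².
n₁ = 1.400 × 25.11 = 35.2.
Round up: n₁ = 36, giving n₂ = 2.5 × 36 = 90.

n₁ = 36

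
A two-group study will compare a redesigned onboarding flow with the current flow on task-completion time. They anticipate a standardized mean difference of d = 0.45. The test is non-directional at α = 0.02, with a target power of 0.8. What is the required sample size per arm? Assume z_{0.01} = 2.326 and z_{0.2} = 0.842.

For two independent groups with equal n: n = 2·((z_{α/2} + z_β) / d)².
z_{α/2} + z_β = 2.326 + 0.842 = 3.168.
n = 2 × (3.168 / 0.45)² = 2 × 7.040² = 2 × 49.56 = 99.1.
Round up to the next whole participant.

n = 100 per group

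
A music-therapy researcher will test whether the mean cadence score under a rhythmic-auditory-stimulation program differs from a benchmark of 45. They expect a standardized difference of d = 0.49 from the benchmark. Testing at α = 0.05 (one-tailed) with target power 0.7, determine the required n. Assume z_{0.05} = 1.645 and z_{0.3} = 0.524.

n = 20

For a one-sample test: n = ((z_{α} + z_β) / d)².
z_{α} + z_β = 1.645 + 0.524 = 2.169.
n = (2.169 / 0.49)² = 4.427² = 19.59.
Round up.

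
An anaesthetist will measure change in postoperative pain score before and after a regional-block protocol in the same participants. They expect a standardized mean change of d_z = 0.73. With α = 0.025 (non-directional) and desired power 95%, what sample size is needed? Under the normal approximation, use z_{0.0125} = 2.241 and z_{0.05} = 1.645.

For a paired (one-sample on differences) test: n = ((z_{α/2} + z_β) / d)².
z_{α/2} + z_β = 2.241 + 1.645 = 3.886.
n = (3.886 / 0.73)² = 5.323² = 28.34.
Round up.

n = 29 pairs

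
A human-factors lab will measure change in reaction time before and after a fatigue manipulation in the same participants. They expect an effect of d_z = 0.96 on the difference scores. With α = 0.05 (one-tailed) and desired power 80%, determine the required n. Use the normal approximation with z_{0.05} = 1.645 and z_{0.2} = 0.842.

n = 7 pairs

For a paired (one-sample on differences) test: n = ((z_{α} + z_β) / d)².
z_{α} + z_β = 1.645 + 0.842 = 2.487.
n = (2.487 / 0.96)² = 2.591² = 6.71.
Round up.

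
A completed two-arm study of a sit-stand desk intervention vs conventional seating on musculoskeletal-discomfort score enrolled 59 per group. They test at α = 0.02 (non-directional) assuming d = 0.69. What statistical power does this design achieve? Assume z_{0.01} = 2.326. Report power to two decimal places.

For two equal groups, power = Φ(d·√(n/2) − z_{α/2}).
d·√(n/2) = 0.69 × √(59/2) = 0.69 × 5.431 = 3.748.
z_β = 3.748 − 2.326 = 1.422.
Power = Φ(1.422) = 0.922.

power ≈ 0.92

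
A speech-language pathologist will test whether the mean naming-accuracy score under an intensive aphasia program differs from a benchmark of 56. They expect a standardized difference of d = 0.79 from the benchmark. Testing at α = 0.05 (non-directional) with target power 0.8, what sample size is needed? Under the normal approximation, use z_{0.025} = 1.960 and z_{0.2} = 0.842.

n = 13

For a one-sample test: n = ((z_{α/2} + z_β) / d)².
z_{α/2} + z_β = 1.960 + 0.842 = 2.802.
n = (2.802 / 0.79)² = 3.547² = 12.58.
Round up.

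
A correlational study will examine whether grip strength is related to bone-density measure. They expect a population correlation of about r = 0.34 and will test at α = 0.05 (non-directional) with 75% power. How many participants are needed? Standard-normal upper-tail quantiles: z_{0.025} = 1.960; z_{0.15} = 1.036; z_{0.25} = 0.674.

n = 59

Fisher's z: C = ½·ln((1+r)/(1−r)) = ½·ln(2.0303) = 0.3541.
n = ((z_{α/2} + z_β)/C)² + 3.
(1.960 + 0.674) / 0.3541 = 2.634 / 0.3541 = 7.439.
n = 7.439² + 3 = 55.33 + 3 = 58.3.
Round up.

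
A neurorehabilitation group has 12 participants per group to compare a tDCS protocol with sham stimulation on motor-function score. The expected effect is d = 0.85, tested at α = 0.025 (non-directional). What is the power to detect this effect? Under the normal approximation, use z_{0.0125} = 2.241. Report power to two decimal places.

power ≈ 0.44

For two equal groups, power = Φ(d·√(n/2) − z_{α/2}).
d·√(n/2) = 0.85 × √(12/2) = 0.85 × 2.449 = 2.082.
z_β = 2.082 − 2.241 = -0.159.
Power = Φ(-0.159) = 0.437.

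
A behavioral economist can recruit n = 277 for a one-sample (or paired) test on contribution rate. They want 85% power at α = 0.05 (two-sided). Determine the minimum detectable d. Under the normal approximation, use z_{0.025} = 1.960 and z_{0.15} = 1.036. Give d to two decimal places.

d_min ≈ 0.18

For a single sample (or paired design) of n = 277: d_min = (z_{α/2} + z_β)/√n.
z-sum = 1.960 + 1.036 = 2.996.
d_min = 2.996 / √277 = 2.996 / 16.643 = 0.180.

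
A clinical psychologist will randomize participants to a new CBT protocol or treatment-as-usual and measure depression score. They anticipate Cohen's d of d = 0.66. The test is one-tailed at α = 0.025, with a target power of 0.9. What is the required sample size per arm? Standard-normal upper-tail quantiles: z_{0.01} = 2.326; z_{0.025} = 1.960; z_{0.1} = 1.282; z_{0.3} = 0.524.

n = 49 per group

For two independent groups with equal n: n = 2·((z_{α} + z_β) / d)².
z_{α} + z_β = 1.960 + 1.282 = 3.242.
n = 2 × (3.242 / 0.66)² = 2 × 4.912² = 2 × 24.13 = 48.3.
Round up to the next whole participant.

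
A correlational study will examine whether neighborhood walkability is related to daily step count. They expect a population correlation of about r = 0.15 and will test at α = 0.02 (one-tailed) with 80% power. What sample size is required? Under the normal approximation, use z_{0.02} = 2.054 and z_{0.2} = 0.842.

n = 371

Fisher's z: C = ½·ln((1+r)/(1−r)) = ½·ln(1.3529) = 0.1511.
n = ((z_{α} + z_β)/C)² + 3.
(2.054 + 0.842) / 0.1511 = 2.896 / 0.1511 = 19.166.
n = 19.166² + 3 = 367.34 + 3 = 370.3.
Round up.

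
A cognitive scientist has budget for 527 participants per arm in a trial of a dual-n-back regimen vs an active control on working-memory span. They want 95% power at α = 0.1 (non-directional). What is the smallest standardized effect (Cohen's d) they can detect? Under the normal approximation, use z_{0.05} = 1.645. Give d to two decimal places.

d_min ≈ 0.20

For two independent groups of n = 527 each: d_min = (z_{α/2} + z_β)·√(2/n).
z-sum = 1.645 + 1.645 = 3.290.
d_min = 3.290 × √(2/527) = 3.290 × 0.0616 = 0.203.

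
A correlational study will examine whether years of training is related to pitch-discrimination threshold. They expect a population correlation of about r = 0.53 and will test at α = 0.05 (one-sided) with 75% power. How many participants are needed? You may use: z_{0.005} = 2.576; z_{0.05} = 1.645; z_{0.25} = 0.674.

Fisher's z: C = ½·ln((1+r)/(1−r)) = ½·ln(3.2553) = 0.5901.
n = ((z_{α} + z_β)/C)² + 3.
(1.645 + 0.674) / 0.5901 = 2.319 / 0.5901 = 3.930.
n = 3.930² + 3 = 15.44 + 3 = 18.4.
Round up.

n = 19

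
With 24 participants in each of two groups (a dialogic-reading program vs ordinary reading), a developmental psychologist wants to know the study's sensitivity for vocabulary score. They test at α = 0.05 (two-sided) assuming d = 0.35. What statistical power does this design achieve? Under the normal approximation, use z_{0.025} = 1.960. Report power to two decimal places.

power ≈ 0.23

For two equal groups, power = Φ(d·√(n/2) − z_{α/2}).
d·√(n/2) = 0.35 × √(24/2) = 0.35 × 3.464 = 1.212.
z_β = 1.212 − 1.960 = -0.748.
Power = Φ(-0.748) = 0.227.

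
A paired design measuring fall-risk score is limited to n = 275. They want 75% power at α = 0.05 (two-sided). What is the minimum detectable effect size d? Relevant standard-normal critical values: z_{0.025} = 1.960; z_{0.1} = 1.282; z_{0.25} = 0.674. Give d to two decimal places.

d_min ≈ 0.16

For a single sample (or paired design) of n = 275: d_min = (z_{α/2} + z_β)/√n.
z-sum = 1.960 + 0.674 = 2.634.
d_min = 2.634 / √275 = 2.634 / 16.583 = 0.159.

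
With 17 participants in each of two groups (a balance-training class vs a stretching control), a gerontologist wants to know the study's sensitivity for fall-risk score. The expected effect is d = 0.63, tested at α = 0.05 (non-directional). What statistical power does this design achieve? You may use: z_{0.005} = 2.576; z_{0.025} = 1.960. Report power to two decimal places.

power ≈ 0.45

For two equal groups, power = Φ(d·√(n/2) − z_{α/2}).
d·√(n/2) = 0.63 × √(17/2) = 0.63 × 2.915 = 1.837.
z_β = 1.837 − 1.960 = -0.123.
Power = Φ(-0.123) = 0.451.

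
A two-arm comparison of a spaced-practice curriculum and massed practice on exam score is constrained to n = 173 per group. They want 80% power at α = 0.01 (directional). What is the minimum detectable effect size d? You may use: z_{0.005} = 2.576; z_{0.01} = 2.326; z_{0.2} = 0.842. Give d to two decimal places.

For two independent groups of n = 173 each: d_min = (z_{α} + z_β)·√(2/n).
z-sum = 2.326 + 0.842 = 3.168.
d_min = 3.168 × √(2/173) = 3.168 × 0.1075 = 0.341.

d_min ≈ 0.34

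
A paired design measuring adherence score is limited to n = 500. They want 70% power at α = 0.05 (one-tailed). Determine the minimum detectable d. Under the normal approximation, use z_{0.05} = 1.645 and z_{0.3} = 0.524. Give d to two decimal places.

d_min ≈ 0.10

For a single sample (or paired design) of n = 500: d_min = (z_{α} + z_β)/√n.
z-sum = 1.645 + 0.524 = 2.169.
d_min = 2.169 / √500 = 2.169 / 22.361 = 0.097.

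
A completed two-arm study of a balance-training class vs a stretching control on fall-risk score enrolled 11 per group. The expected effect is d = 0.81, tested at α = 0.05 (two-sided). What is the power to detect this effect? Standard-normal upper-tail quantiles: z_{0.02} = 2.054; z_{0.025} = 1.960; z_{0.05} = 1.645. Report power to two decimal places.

For two equal groups, power = Φ(d·√(n/2) − z_{α/2}).
d·√(n/2) = 0.81 × √(11/2) = 0.81 × 2.345 = 1.900.
z_β = 1.900 − 1.960 = -0.060.
Power = Φ(-0.060) = 0.476.

power ≈ 0.48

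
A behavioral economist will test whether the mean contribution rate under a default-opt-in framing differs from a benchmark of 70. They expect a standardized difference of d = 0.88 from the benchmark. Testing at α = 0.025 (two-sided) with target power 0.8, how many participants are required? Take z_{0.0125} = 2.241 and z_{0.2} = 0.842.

n = 13

For a one-sample test: n = ((z_{α/2} + z_β) / d)².
z_{α/2} + z_β = 2.241 + 0.842 = 3.083.
n = (3.083 / 0.88)² = 3.503² = 12.27.
Round up.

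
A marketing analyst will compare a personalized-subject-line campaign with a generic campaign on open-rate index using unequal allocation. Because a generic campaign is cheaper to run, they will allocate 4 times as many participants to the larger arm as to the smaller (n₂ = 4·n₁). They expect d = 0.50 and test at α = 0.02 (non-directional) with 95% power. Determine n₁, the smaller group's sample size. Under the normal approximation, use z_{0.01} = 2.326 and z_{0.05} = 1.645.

n₁ = 79

With allocation ratio k = n₂/n₁ = 4, Var(x̄₁−x̄₂) = σ²(1/n₁ + 1/(k·n₁)) = σ²·(k+1)/(k·n₁).
So n₁ = (1 + 1/k)·((z_{α/2} + z_β)/d)² = 1.250 × (3.971/0.50)².
n₁ = 1.250 × 63.08 = 78.8.
Round up: n₁ = 79, giving n₂ = 4 × 79 = 316.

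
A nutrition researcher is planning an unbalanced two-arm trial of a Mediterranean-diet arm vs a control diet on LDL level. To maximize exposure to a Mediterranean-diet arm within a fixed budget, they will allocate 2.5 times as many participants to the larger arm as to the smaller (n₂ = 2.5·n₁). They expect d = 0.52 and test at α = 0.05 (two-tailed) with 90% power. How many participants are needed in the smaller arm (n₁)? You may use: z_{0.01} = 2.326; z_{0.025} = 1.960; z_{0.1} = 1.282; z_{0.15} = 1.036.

With allocation ratio k = n₂/n₁ = 2.5, Var(x̄₁−x̄₂) = σ²(1/n₁ + 1/(k·n₁)) = σ²·(k+1)/(k·n₁).
So n₁ = (1 + 1/k)·((z_{α/2} + z_β)/d)² = 1.400 × (3.242/0.52)².
n₁ = 1.400 × 38.87 = 54.4.
Round up: n₁ = 55, giving n₂ = ⌈2.5 × 55⌉ = ⌈137.5⌉ = 138.

n₁ = 55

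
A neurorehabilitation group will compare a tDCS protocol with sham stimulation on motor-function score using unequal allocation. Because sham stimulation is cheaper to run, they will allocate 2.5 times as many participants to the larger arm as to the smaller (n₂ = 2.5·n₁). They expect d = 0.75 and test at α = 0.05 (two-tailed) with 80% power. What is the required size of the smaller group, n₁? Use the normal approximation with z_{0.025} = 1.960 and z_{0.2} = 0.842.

With allocation ratio k = n₂/n₁ = 2.5, Var(x̄₁−x̄₂) = σ²(1/n₁ + 1/(k·n₁)) = σ²·(k+1)/(k·n₁).
So n₁ = (1 + 1/k)·((z_{α/2} + z_β)/d)² = 1.400 × (2.802/0.75)².
n₁ = 1.400 × 13.96 = 19.5.
Round up: n₁ = 20, giving n₂ = 2.5 × 20 = 50.

n₁ = 20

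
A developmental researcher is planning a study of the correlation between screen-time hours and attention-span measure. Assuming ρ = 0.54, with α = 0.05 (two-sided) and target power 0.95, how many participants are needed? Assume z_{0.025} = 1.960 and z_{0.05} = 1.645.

Fisher's z: C = ½·ln((1+r)/(1−r)) = ½·ln(3.3478) = 0.6042.
n = ((z_{α/2} + z_β)/C)² + 3.
(1.960 + 1.645) / 0.6042 = 3.605 / 0.6042 = 5.967.
n = 5.967² + 3 = 35.60 + 3 = 38.6.
Round up.

n = 39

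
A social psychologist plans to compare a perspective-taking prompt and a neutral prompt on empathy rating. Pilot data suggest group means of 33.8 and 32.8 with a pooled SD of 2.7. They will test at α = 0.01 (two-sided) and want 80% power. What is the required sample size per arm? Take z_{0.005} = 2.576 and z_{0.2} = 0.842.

Cohen's d = |M₁ − M₂| / SD_pooled = |33.8 − 32.8| / 2.7 = 1.0 / 2.7 = 0.370.
For two independent groups with equal n: n = 2·((z_{α/2} + z_β) / d)².
z_{α/2} + z_β = 2.576 + 0.842 = 3.418.
n = 2 × (3.418 / 0.370)² = 2 × 9.238² = 2 × 85.34 = 170.7.
Round up to the next whole participant.

n = 171 per group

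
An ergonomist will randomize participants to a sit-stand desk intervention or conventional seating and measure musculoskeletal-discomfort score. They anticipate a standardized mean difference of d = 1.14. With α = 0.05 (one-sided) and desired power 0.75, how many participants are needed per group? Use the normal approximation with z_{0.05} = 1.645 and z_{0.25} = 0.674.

For two independent groups with equal n: n = 2·((z_{α} + z_β) / d)².
z_{α} + z_β = 1.645 + 0.674 = 2.319.
n = 2 × (2.319 / 1.14)² = 2 × 2.034² = 2 × 4.14 = 8.3.
Round up to the next whole participant.

n = 9 per group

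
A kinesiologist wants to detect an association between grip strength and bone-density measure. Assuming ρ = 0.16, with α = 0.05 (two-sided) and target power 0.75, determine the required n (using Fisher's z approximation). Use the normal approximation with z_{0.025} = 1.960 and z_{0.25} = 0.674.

Fisher's z: C = ½·ln((1+r)/(1−r)) = ½·ln(1.3810) = 0.1614.
n = ((z_{α/2} + z_β)/C)² + 3.
(1.960 + 0.674) / 0.1614 = 2.634 / 0.1614 = 16.320.
n = 16.320² + 3 = 266.33 + 3 = 269.3.
Round up.

n = 270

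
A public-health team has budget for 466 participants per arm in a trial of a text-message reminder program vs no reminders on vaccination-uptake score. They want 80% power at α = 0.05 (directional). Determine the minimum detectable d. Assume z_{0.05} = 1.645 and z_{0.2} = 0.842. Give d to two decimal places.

For two independent groups of n = 466 each: d_min = (z_{α} + z_β)·√(2/n).
z-sum = 1.645 + 0.842 = 2.487.
d_min = 2.487 × √(2/466) = 2.487 × 0.0655 = 0.163.

d_min ≈ 0.16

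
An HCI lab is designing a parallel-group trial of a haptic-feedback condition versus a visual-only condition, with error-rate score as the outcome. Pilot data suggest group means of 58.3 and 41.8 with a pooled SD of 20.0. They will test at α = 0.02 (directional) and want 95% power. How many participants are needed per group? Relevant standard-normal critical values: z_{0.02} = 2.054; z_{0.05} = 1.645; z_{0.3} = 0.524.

Cohen's d = |M₁ − M₂| / SD_pooled = |58.3 − 41.8| / 20.0 = 16.5 / 20.0 = 0.825.
For two independent groups with equal n: n = 2·((z_{α} + z_β) / d)².
z_{α} + z_β = 2.054 + 1.645 = 3.699.
n = 2 × (3.699 / 0.825)² = 2 × 4.484² = 2 × 20.10 = 40.2.
Round up to the next whole participant.

n = 41 per group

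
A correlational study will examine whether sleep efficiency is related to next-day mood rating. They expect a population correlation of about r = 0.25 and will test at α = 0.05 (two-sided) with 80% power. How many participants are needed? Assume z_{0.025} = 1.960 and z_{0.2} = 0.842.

Fisher's z: C = ½·ln((1+r)/(1−r)) = ½·ln(1.6667) = 0.2554.
n = ((z_{α/2} + z_β)/C)² + 3.
(1.960 + 0.842) / 0.2554 = 2.802 / 0.2554 = 10.971.
n = 10.971² + 3 = 120.36 + 3 = 123.4.
Round up.

n = 124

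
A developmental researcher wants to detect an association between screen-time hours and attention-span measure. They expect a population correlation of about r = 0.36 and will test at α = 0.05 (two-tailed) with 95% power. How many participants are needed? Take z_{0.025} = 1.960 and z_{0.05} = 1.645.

Fisher's z: C = ½·ln((1+r)/(1−r)) = ½·ln(2.1250) = 0.3769.
n = ((z_{α/2} + z_β)/C)² + 3.
(1.960 + 1.645) / 0.3769 = 3.605 / 0.3769 = 9.565.
n = 9.565² + 3 = 91.49 + 3 = 94.5.
Round up.

n = 95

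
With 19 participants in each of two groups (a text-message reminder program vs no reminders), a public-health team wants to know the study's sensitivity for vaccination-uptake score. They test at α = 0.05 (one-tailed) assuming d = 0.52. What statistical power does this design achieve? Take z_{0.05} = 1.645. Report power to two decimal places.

power ≈ 0.48

For two equal groups, power = Φ(d·√(n/2) − z_{α}).
d·√(n/2) = 0.52 × √(19/2) = 0.52 × 3.082 = 1.603.
z_β = 1.603 − 1.645 = -0.042.
Power = Φ(-0.042) = 0.483.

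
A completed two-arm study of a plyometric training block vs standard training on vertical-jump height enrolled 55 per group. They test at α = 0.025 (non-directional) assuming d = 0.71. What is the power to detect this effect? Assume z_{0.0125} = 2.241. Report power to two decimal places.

For two equal groups, power = Φ(d·√(n/2) − z_{α/2}).
d·√(n/2) = 0.71 × √(55/2) = 0.71 × 5.244 = 3.723.
z_β = 3.723 − 2.241 = 1.482.
Power = Φ(1.482) = 0.931.

power ≈ 0.93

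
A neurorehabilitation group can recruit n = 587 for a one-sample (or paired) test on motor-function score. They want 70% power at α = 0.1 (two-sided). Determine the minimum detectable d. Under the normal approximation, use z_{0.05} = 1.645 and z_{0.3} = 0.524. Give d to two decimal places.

For a single sample (or paired design) of n = 587: d_min = (z_{α/2} + z_β)/√n.
z-sum = 1.645 + 0.524 = 2.169.
d_min = 2.169 / √587 = 2.169 / 24.228 = 0.090.

d_min ≈ 0.09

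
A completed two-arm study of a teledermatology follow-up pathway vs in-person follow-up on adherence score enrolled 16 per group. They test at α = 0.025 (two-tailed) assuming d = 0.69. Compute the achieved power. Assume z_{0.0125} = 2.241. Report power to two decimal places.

power ≈ 0.39

For two equal groups, power = Φ(d·√(n/2) − z_{α/2}).
d·√(n/2) = 0.69 × √(16/2) = 0.69 × 2.828 = 1.952.
z_β = 1.952 − 2.241 = -0.289.
Power = Φ(-0.289) = 0.386.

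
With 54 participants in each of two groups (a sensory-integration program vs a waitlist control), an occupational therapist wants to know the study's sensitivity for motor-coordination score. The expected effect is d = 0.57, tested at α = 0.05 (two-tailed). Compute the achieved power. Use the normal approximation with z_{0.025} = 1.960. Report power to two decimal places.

For two equal groups, power = Φ(d·√(n/2) − z_{α/2}).
d·√(n/2) = 0.57 × √(54/2) = 0.57 × 5.196 = 2.962.
z_β = 2.962 − 1.960 = 1.002.
Power = Φ(1.002) = 0.842.

power ≈ 0.84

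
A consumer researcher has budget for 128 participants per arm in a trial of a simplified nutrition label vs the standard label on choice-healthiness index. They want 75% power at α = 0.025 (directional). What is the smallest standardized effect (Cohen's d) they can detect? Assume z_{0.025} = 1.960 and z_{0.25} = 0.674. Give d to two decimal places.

d_min ≈ 0.33

For two independent groups of n = 128 each: d_min = (z_{α} + z_β)·√(2/n).
z-sum = 1.960 + 0.674 = 2.634.
d_min = 2.634 × √(2/128) = 2.634 × 0.1250 = 0.329.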